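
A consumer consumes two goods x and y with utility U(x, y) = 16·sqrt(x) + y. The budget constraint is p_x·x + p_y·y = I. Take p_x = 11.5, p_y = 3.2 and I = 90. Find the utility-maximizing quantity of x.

x* = 4.9555

MU_x = 8/√x, MU_y = 1. Tangency: 8/√x = p_x/p_y.
Thus x* = (8·p_y/p_x)² — independent of I — with the rest of income spent on y.
Plugging in: x* = (8·3.2/11.5)² = 4.9555.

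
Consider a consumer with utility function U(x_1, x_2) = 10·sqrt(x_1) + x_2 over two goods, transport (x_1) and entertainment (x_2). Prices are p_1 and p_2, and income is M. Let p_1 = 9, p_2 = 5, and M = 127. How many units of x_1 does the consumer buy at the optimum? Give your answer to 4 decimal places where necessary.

Set MRS = p_1/p_2: 5·x_1^(−1/2) = p_1/p_2.
Solve: √x_1 = 5·p_2/p_1, so x_1*(p_1,p_2) = (5·p_2/p_1)², and x_2* = (M − p_1·x_1*)/p_2.
Plugging in: x_1* = (5·5/9)² = 7.716.

x_1* = 7.716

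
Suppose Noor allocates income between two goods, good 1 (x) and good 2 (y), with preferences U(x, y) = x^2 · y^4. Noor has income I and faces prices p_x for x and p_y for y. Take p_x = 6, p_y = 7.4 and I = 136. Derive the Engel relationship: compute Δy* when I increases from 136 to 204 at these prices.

The MRS is (1/2)·y/x. Set MRS = p_x/p_y.
So 2·p_y·y = 4·p_x·x; combined with the budget, a share 1/3 of income goes to x.
Demand: x*(p_x,p_y,I) = 1/3·I/p_x and y* = 2/3·I/p_y.
At p_x=6, p_y=7.4, I=136: y* = 2/3·136/7.4 = 12.2523.
At I' = 204: y* = 18.3784. Change: 18.3784 − 12.2523 = 6.1261.

Δy* = 6.1261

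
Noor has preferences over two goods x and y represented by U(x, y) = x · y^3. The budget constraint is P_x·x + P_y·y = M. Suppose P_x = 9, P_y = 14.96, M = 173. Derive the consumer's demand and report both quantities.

x* = 4.8056, y* = 8.6731

MU_x/MU_y = (y)/(3·x); tangency sets this equal to P_x/P_y.
So P_y·y = 3·P_x·x; combined with the budget, a share 0.25 of income goes to x.
Demand: x*(P_x,P_y,M) = 0.25·M/P_x and y* = 0.75·M/P_y.
At P_x=9, P_y=14.96, M=173: x* = 0.25·173/9 = 4.8056, y* = 8.6731.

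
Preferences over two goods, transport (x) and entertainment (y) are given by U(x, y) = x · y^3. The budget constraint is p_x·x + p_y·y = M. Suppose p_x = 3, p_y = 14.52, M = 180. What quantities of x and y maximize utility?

At p_x=3, p_y=14.52, M=180: x* = 0.25·180/3 = 15, y* = 9.2975.

x* = 15, y* = 9.2975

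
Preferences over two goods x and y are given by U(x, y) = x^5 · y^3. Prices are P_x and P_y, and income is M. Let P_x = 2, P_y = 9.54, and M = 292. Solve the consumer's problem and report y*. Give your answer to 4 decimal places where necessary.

y* = 11.478

Tangency: MRS = (5/3)·y/x = P_x/P_y.
Rearranging, P_y·y = (3/5)·P_x·x. Substituting into the budget gives P_x·x·(1 + (3/5)) = M.
Demand: x*(P_x,P_y,M) = 0.625·M/P_x and y* = 0.375·M/P_y.
At P_x=2, P_y=9.54, M=292: y* = 0.375·292/9.54 = 11.478.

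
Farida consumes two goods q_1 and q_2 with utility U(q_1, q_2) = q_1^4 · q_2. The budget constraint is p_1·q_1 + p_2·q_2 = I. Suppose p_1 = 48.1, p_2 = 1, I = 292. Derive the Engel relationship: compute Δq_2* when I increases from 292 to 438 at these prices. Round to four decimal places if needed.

Δq_2* = 29.2

Tangency: MRS = 4·q_2/q_1 = p_1/p_2.
So 4·p_2·q_2 = p_1·q_1; combined with the budget, a share 0.8 of income goes to q_1.
Demand: q_1*(p_1,p_2,I) = 0.8·I/p_1 and q_2* = 0.2·I/p_2.
At p_1=48.1, p_2=1, I=292: q_2* = 0.2·292/1 = 58.4.
At I' = 438: q_2* = 87.6. Change: 87.6 − 58.4 = 29.2.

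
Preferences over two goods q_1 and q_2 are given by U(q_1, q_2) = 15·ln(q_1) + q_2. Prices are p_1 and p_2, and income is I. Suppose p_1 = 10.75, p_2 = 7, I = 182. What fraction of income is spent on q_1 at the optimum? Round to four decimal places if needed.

share on q_1 = 0.5769

Set MRS = p_1/p_2: (15/q_1)/1 = p_1/p_2.
So q_1*(p_1,p_2) = 15·p_2/p_1, independent of income; and q_2* = (I − 15·p_2)/p_2.
At the given prices: q_1* = 15·7/10.75 = 9.7674, and q_2* = 11.
Expenditure on q_1: 10.75·9.7674 = 105; share = 0.5769.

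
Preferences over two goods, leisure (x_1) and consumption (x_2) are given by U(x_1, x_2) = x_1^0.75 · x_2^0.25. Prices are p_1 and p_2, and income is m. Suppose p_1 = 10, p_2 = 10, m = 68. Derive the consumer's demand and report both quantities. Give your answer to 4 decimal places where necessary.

x_1* = 5.1, x_2* = 1.7

Tangency: MRS = 3·x_2/x_1 = p_1/p_2.
So 0.75·p_2·x_2 = 0.25·p_1·x_1; combined with the budget, a share 0.75 of income goes to x_1.
Demand: x_1*(p_1,p_2,m) = 0.75·m/p_1 and x_2* = 0.25·m/p_2.
At p_1=10, p_2=10, m=68: x_1* = 0.75·68/10 = 5.1, x_2* = 1.7.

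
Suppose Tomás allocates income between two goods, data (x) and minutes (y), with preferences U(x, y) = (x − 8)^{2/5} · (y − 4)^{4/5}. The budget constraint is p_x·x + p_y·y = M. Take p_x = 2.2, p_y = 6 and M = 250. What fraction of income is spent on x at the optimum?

This is Cobb-Douglas in (x−8, y−4): tangency gives 0.4·p_y·(y−4) = 0.8·p_x·(x−8).
After buying the subsistence bundle (8, 4), a share 1/3 of the remaining income goes to x: x* = 8 + 1/3·(M − 8p_x − 4p_y)/p_x.
Discretionary income = 250 − 8·2.2 − 4·6 = 208.4; x* = 8 + 1/3·208.4/2.2 = 39.5758; y* = 4 + 2/3·208.4/6 = 27.1556.
Expenditure on x: 2.2·39.5758 = 87.0667; share = 0.3483.

share on x = 0.3483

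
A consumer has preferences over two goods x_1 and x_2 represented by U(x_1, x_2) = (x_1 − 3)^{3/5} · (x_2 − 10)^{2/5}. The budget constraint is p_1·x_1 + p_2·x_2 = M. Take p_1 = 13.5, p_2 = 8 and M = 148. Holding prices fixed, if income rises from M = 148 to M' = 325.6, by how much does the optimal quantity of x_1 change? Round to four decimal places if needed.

Substituting into the budget: x_1* = 3 + 0.6·(M − 3·p_1 − 10·p_2)/p_1, and x_2* = 10 + 0.4·(…)/p_2.
Discretionary income = 148 − 3·13.5 − 10·8 = 27.5; x_1* = 3 + 0.6·27.5/13.5 = 4.2222.
At M' = 325.6: x_1* = 12.1156. Change: 12.1156 − 4.2222 = 7.8933.

Δx_1* = 7.8933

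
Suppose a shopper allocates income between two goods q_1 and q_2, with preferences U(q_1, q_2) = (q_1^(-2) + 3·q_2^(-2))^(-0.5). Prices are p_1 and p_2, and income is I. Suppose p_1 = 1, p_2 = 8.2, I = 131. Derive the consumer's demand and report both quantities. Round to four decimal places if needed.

q_1* = 19.083, q_2* = 13.6484

MU_q_1 ∝ q_1^(-3), MU_q_2 ∝ 3·q_2^(-3), so MRS = (1/3)·(q_2/q_1)^(3) = p_1/p_2.
Hence q_2/q_1 = (3·p_1/p_2)^(1/(3)), i.e. raised to the 1/3 power.
With the ratio pinned down, the budget gives q_1* = I/(p_1 + p_2·(q_2/q_1)) and q_2* = (q_2/q_1)·q_1*.
Numerically q_2/q_1 = 0.715214, so q_1* = 131/(1 + 8.2·0.715214) = 19.083 and q_2* = 0.715214·19.083 = 13.6484.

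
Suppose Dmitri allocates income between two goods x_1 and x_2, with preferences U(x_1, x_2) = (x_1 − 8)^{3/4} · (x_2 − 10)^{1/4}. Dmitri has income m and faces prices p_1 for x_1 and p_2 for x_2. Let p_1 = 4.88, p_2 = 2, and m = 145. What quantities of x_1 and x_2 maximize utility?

x_1* = 21.2111, x_2* = 20.745

Let x_1' = x_1−8, x_2' = x_2−10. MRS = 3·x_2'/x_1' = p_1/p_2.
After buying the subsistence bundle (8, 10), a share 0.75 of the remaining income goes to x_1: x_1* = 8 + 0.75·(m − 8p_1 − 10p_2)/p_1.
Discretionary income = 145 − 8·4.88 − 10·2 = 85.96; x_1* = 8 + 0.75·85.96/4.88 = 21.2111; x_2* = 10 + 0.25·85.96/2 = 20.745.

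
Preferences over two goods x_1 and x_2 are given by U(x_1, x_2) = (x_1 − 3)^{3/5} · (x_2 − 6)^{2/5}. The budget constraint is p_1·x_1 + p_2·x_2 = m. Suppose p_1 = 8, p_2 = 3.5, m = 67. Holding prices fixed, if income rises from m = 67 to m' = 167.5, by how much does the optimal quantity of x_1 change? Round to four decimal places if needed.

Δx_1* = 7.5375

Substituting into the budget: x_1* = 3 + 0.6·(m − 3·p_1 − 6·p_2)/p_1, and x_2* = 6 + 0.4·(…)/p_2.
Discretionary income = 67 − 3·8 − 6·3.5 = 22; x_1* = 3 + 0.6·22/8 = 4.65.
At m' = 167.5: x_1* = 12.1875. Change: 12.1875 − 4.65 = 7.5375.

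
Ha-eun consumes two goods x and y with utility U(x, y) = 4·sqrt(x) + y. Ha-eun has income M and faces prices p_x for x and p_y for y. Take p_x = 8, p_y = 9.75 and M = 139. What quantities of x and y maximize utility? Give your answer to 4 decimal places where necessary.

Set MRS = p_x/p_y: 2·x^(−1/2) = p_x/p_y.
Thus x* = (2·p_y/p_x)² — independent of M — with the rest of income spent on y.
Plugging in: x* = (2·9.75/8)² = 5.9414, y* = 9.3814.

x* = 5.9414, y* = 9.3814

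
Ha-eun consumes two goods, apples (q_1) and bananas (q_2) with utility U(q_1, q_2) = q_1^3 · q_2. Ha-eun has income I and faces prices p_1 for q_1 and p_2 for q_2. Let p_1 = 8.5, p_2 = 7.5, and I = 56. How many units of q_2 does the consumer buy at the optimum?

Tangency: MRS = 3·q_2/q_1 = p_1/p_2.
Rearranging, p_2·q_2 = (1/3)·p_1·q_1. Substituting into the budget gives p_1·q_1·(1 + (1/3)) = I.
Demand: q_1*(p_1,p_2,I) = 0.75·I/p_1 and q_2* = 0.25·I/p_2.
At p_1=8.5, p_2=7.5, I=56: q_2* = 0.25·56/7.5 = 1.8667.

q_2* = 1.8667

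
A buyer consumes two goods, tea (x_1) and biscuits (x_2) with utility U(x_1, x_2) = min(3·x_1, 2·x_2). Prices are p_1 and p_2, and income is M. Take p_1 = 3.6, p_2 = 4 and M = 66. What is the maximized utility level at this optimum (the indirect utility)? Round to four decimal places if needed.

Leontief preferences: the optimum is at the kink where x_1/2 = x_2/3, i.e. x_2 = (3/2)·x_1.
Budget: p_1·x_1 + p_2·(3/2)·x_1 = M, so (2·p_1 + 3·p_2)·x_1 = 2·M.
Demand: x_1*(p_1,p_2,M) = 2·M/(2·p_1 + 3·p_2), x_2* = 3·M/(2·p_1 + 3·p_2).
Here 2·3.6 + 3·4 = 19.2, giving x_1* = 6.875 and x_2* = 10.3125.
Utility at the optimum: U(6.875, 10.3125) = 20.625.

V = 20.625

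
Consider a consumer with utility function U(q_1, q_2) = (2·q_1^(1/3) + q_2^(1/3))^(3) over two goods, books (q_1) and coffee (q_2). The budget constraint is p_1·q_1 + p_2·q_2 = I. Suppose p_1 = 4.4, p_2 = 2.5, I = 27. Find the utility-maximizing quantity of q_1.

MRS = MU_q_1/MU_q_2 = 2·(q_2/q_1)^(2/3). Set equal to p_1/p_2.
Hence q_2/q_1 = ((1/2)·p_1/p_2)^(1/(2/3)), i.e. raised to the 1.5 power.
Substitute q_2 = (q_2/q_1)·q_1 into the budget: q_1* = I/(p_1 + p_2·(q_2/q_1)).
Numerically q_2/q_1 = 0.825513, so q_1* = 27/(4.4 + 2.5·0.825513) = 4.1771.

q_1* = 4.1771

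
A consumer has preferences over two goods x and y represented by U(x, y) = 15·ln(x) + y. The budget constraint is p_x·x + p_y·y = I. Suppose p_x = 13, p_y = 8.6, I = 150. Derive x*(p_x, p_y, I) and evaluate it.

Set MRS = p_x/p_y: (15/x)/1 = p_x/p_y.
So x*(p_x,p_y) = 15·p_y/p_x, independent of income; and y* = (I − 15·p_y)/p_y.
At the given prices: x* = 15·8.6/13 = 9.9231.

x* = 9.9231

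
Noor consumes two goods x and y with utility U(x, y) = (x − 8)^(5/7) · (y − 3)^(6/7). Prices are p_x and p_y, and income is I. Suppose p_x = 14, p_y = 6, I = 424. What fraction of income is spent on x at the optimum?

Let x' = x−8, y' = y−3. MRS = (5/6)·y'/x' = p_x/p_y.
Substituting into the budget: x* = 8 + 5/11·(I − 8·p_x − 3·p_y)/p_x, and y* = 3 + 6/11·(…)/p_y.
Discretionary income = 424 − 8·14 − 3·6 = 294; x* = 8 + 5/11·294/14 = 17.5455; y* = 3 + 6/11·294/6 = 29.7273.
Expenditure on x: 14·17.5455 = 245.6364; share = 0.5793.

share on x = 0.5793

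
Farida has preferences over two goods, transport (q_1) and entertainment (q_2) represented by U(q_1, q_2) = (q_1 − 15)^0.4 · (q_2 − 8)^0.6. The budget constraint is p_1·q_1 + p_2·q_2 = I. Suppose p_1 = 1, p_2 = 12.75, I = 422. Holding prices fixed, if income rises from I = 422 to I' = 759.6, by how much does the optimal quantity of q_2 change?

Δq_2* = 15.8871

This is Cobb-Douglas in (q_1−15, q_2−8): tangency gives 0.4·p_2·(q_2−8) = 0.6·p_1·(q_1−15).
After buying the subsistence bundle (15, 8), a share 0.4 of the remaining income goes to q_1: q_1* = 15 + 0.4·(I − 15p_1 − 8p_2)/p_1.
Discretionary income = 422 − 15·1 − 8·12.75 = 305; q_2* = 8 + 0.6·305/12.75 = 22.3529.
At I' = 759.6: q_2* = 38.24. Change: 38.24 − 22.3529 = 15.8871.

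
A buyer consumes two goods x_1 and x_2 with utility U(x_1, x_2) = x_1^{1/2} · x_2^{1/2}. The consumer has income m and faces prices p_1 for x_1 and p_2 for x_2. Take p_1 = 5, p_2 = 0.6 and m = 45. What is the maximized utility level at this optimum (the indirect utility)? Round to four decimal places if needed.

V = 12.9904

MU_x_1/MU_x_2 = (0.5·x_2)/(0.5·x_1); tangency sets this equal to p_1/p_2.
So 0.5·p_2·x_2 = 0.5·p_1·x_1; combined with the budget, a share 0.5 of income goes to x_1.
Demand: x_1*(p_1,p_2,m) = 0.5·m/p_1 and x_2* = 0.5·m/p_2.
At p_1=5, p_2=0.6, m=45: x_1* = 0.5·45/5 = 4.5, x_2* = 37.5.
Utility at the optimum: U(4.5, 37.5) = 12.9904.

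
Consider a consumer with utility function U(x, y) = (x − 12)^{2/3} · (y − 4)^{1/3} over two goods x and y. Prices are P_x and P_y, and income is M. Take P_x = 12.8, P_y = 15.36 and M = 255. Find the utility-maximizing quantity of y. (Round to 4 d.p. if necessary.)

y* = 4.8672

This is Cobb-Douglas in (x−12, y−4): tangency gives 2/3·P_y·(y−4) = 1/3·P_x·(x−12).
After buying the subsistence bundle (12, 4), a share 2/3 of the remaining income goes to x: x* = 12 + 2/3·(M − 12P_x − 4P_y)/P_x.
Discretionary income = 255 − 12·12.8 − 4·15.36 = 39.96; y* = 4 + 1/3·39.96/15.36 = 4.8672.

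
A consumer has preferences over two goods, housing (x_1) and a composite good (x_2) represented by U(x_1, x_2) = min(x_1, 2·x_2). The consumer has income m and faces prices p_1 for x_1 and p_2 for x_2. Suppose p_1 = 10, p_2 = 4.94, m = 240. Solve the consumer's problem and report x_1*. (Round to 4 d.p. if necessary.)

Leontief preferences: the optimum is at the kink where x_1/2 = x_2/1, i.e. x_2 = (1/2)·x_1.
Budget: p_1·x_1 + p_2·(1/2)·x_1 = m, so (2·p_1 + p_2)·x_1 = 2·m.
Demand: x_1*(p_1,p_2,m) = 2·m/(2·p_1 + p_2), x_2* = m/(2·p_1 + p_2).
Here 2·10 + 4.94 = 24.94, giving x_1* = 19.2462.

x_1* = 19.2462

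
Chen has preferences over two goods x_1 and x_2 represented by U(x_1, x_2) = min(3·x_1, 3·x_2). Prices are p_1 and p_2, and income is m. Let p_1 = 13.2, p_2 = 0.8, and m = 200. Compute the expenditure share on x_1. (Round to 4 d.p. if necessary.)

Leontief preferences: the optimum is at the kink where x_1/3 = x_2/3, i.e. x_2 = x_1.
Budget: p_1·x_1 + p_2·x_1 = m, so (3·p_1 + 3·p_2)·x_1 = 3·m.
Demand: x_1*(p_1,p_2,m) = 3·m/(3·p_1 + 3·p_2), x_2* = 3·m/(3·p_1 + 3·p_2).
Here 3·13.2 + 3·0.8 = 42, giving x_1* = 14.2857 and x_2* = 14.2857.
Expenditure on x_1: 13.2·14.2857 = 188.5714; share = 0.9429.

share on x_1 = 0.9429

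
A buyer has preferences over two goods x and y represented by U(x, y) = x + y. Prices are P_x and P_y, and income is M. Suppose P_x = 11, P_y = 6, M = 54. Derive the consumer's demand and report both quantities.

y gives more utility per dollar, so spend all income on y: y* = M/P_y, x* = 0.
Numerically: x* = 0, y* = 9.

x* = 0, y* = 9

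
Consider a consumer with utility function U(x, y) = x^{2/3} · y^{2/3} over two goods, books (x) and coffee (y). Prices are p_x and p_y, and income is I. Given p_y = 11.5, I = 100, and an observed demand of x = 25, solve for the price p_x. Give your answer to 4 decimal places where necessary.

p_x = 2

Tangency: MRS = y/x = p_x/p_y.
So 2/3·p_y·y = 2/3·p_x·x; combined with the budget, a share 0.5 of income goes to x.
Demand: x*(p_x,p_y,I) = 0.5·I/p_x and y* = 0.5·I/p_y.
Set x* = 25 in the demand function and solve for p_x: p_x = 2.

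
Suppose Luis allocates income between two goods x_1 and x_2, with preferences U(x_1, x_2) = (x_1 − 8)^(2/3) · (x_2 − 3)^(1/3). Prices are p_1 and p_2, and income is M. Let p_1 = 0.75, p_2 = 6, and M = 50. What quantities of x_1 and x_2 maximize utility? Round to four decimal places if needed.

Let x_1' = x_1−8, x_2' = x_2−3. MRS = 2·x_2'/x_1' = p_1/p_2.
After buying the subsistence bundle (8, 3), a share 2/3 of the remaining income goes to x_1: x_1* = 8 + 2/3·(M − 8p_1 − 3p_2)/p_1.
Discretionary income = 50 − 8·0.75 − 3·6 = 26; x_1* = 8 + 2/3·26/0.75 = 31.1111; x_2* = 3 + 1/3·26/6 = 4.4444.

x_1* = 31.1111, x_2* = 4.4444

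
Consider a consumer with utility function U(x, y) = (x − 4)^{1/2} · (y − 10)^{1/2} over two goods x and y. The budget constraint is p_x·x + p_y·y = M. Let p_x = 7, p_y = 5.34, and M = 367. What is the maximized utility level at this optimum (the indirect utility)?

V = 23.3565

This is Cobb-Douglas in (x−4, y−10): tangency gives 0.5·p_y·(y−10) = 0.5·p_x·(x−4).
After buying the subsistence bundle (4, 10), a share 0.5 of the remaining income goes to x: x* = 4 + 0.5·(M − 4p_x − 10p_y)/p_x.
Discretionary income = 367 − 4·7 − 10·5.34 = 285.6; x* = 4 + 0.5·285.6/7 = 24.4; y* = 10 + 0.5·285.6/5.34 = 36.7416.
Utility at the optimum: U(24.4, 36.7416) = 23.3565.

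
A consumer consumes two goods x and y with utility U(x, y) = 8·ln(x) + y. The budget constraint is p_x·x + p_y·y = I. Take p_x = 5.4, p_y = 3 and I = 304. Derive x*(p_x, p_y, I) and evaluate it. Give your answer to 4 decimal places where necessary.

x* = 4.4444

MU_x = 8/x, MU_y = 1. Tangency: 8/x = p_x/p_y.
So x*(p_x,p_y) = 8·p_y/p_x, independent of income; and y* = (I − 8·p_y)/p_y.
At the given prices: x* = 8·3/5.4 = 4.4444.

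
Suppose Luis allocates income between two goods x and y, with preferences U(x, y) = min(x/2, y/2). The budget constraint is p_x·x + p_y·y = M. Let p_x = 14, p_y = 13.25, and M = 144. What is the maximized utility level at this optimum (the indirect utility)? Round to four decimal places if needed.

V = 2.6422

Demand: x*(p_x,p_y,M) = 2·M/(2·p_x + 2·p_y), y* = 2·M/(2·p_x + 2·p_y).
Here 2·14 + 2·13.25 = 54.5, giving x* = 5.2844 and y* = 5.2844.
Utility at the optimum: U(5.2844, 5.2844) = 2.6422.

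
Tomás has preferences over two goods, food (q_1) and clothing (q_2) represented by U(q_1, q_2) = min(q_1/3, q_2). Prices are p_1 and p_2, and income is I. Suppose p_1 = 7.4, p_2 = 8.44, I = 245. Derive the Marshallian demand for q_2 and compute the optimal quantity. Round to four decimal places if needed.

With perfect complements, no substitution: consume in ratio q_1:q_2 = 3:1.
Budget: p_1·q_1 + p_2·(1/3)·q_1 = I, so (3·p_1 + p_2)·q_1 = 3·I.
Demand: q_1*(p_1,p_2,I) = 3·I/(3·p_1 + p_2), q_2* = I/(3·p_1 + p_2).
Here 3·7.4 + 8.44 = 30.64, giving q_2* = 7.9961.

q_2* = 7.9961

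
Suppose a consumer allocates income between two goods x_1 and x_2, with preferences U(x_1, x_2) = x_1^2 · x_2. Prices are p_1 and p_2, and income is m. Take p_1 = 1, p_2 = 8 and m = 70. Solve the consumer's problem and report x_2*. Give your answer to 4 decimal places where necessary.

MU_x_1/MU_x_2 = (2·x_2)/(x_1); tangency sets this equal to p_1/p_2.
So 2·p_2·x_2 = p_1·x_1; combined with the budget, a share 2/3 of income goes to x_1.
Demand: x_1*(p_1,p_2,m) = 2/3·m/p_1 and x_2* = 1/3·m/p_2.
At p_1=1, p_2=8, m=70: x_2* = 1/3·70/8 = 2.9167.

x_2* = 2.9167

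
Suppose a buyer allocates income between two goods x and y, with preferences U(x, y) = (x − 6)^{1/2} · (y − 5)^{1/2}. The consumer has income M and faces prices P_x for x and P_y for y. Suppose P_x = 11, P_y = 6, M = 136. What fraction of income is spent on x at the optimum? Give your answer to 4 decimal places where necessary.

share on x = 0.6324

MRS = (y−5)/(x−6). Tangency with P_x/P_y gives y−5 = (P_x/P_y)·(x−6).
After buying the subsistence bundle (6, 5), a share 0.5 of the remaining income goes to x: x* = 6 + 0.5·(M − 6P_x − 5P_y)/P_x.
Discretionary income = 136 − 6·11 − 5·6 = 40; x* = 6 + 0.5·40/11 = 7.8182; y* = 5 + 0.5·40/6 = 8.3333.
Expenditure on x: 11·7.8182 = 86; share = 0.6324.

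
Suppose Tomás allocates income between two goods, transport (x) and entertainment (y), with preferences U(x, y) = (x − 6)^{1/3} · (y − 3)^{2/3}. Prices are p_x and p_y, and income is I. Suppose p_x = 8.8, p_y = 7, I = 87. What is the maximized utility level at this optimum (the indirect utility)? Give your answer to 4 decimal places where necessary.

This is Cobb-Douglas in (x−6, y−3): tangency gives 1/3·p_y·(y−3) = 2/3·p_x·(x−6).
Substituting into the budget: x* = 6 + 1/3·(I − 6·p_x − 3·p_y)/p_x, and y* = 3 + 2/3·(…)/p_y.
Discretionary income = 87 − 6·8.8 − 3·7 = 13.2; x* = 6 + 1/3·13.2/8.8 = 6.5; y* = 3 + 2/3·13.2/7 = 4.2571.
Utility at the optimum: U(6.5, 4.2571) = 0.9245.

V = 0.9245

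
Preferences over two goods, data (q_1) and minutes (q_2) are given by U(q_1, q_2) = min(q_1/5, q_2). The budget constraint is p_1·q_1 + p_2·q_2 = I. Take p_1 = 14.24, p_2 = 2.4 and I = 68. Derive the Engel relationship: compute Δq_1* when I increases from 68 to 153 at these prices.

With perfect complements, no substitution: consume in ratio q_1:q_2 = 5:1.
Budget: p_1·q_1 + p_2·(1/5)·q_1 = I, so (5·p_1 + p_2)·q_1 = 5·I.
Demand: q_1*(p_1,p_2,I) = 5·I/(5·p_1 + p_2), q_2* = I/(5·p_1 + p_2).
Here 5·14.24 + 2.4 = 73.6, giving q_1* = 4.6196.
At I' = 153: q_1* = 10.394. Change: 10.394 − 4.6196 = 5.7745.

Δq_1* = 5.7745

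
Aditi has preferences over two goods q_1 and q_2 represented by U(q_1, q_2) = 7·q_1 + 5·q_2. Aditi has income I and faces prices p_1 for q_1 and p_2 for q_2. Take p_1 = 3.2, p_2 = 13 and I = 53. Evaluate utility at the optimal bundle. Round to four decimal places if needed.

V = 115.9375

Linear utility — the consumer picks whichever good has higher MU/price: 7/3.2 = 2.1875 vs 5/13 = 0.3846.
q_1 gives more utility per dollar, so spend all income on q_1: q_1* = I/p_1, q_2* = 0.
Numerically: q_1* = 16.5625, q_2* = 0.
Utility at the optimum: U(16.5625, 0) = 115.9375.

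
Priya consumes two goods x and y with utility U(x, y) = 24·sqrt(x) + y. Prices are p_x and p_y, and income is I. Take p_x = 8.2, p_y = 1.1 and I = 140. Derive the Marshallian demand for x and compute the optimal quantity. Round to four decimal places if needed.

Set MRS = p_x/p_y: 12·x^(−1/2) = p_x/p_y.
Solve: √x = 12·p_y/p_x, so x*(p_x,p_y) = (12·p_y/p_x)², and y* = (I − p_x·x*)/p_y.
Plugging in: x* = (12·1.1/8.2)² = 2.5913.

x* = 2.5913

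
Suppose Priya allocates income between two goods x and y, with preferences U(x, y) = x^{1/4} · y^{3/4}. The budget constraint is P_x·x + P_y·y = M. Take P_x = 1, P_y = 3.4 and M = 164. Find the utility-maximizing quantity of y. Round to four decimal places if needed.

At P_x=1, P_y=3.4, M=164: y* = 0.75·164/3.4 = 36.1765.

y* = 36.1765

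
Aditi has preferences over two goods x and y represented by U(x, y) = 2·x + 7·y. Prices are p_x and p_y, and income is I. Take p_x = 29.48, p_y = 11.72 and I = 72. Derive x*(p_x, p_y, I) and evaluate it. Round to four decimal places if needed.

x* = 0

Perfect substitutes: compare marginal utility per dollar. 2/p_x vs 7/p_y → 0.0678 vs 0.5973.
y gives more utility per dollar, so spend all income on y: y* = I/p_y, x* = 0.
Numerically: x* = 0, y* = 6.1433.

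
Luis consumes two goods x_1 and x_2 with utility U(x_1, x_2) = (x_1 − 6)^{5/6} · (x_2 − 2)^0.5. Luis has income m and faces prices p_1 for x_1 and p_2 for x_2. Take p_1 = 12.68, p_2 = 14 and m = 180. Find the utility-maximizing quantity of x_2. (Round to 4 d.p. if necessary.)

x_2* = 4.0336

This is Cobb-Douglas in (x_1−6, x_2−2): tangency gives 5/6·p_2·(x_2−2) = 0.5·p_1·(x_1−6).
Substituting into the budget: x_1* = 6 + 0.625·(m − 6·p_1 − 2·p_2)/p_1, and x_2* = 2 + 0.375·(…)/p_2.
Discretionary income = 180 − 6·12.68 − 2·14 = 75.92; x_2* = 2 + 0.375·75.92/14 = 4.0336.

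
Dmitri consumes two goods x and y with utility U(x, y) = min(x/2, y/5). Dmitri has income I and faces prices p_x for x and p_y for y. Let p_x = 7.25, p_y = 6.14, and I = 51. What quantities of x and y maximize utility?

x* = 2.2566, y* = 5.6416

Leontief preferences: the optimum is at the kink where x/2 = y/5, i.e. y = (5/2)·x.
Budget: p_x·x + p_y·(5/2)·x = I, so (2·p_x + 5·p_y)·x = 2·I.
Demand: x*(p_x,p_y,I) = 2·I/(2·p_x + 5·p_y), y* = 5·I/(2·p_x + 5·p_y).
Here 2·7.25 + 5·6.14 = 45.2, giving x* = 2.2566 and y* = 5.6416.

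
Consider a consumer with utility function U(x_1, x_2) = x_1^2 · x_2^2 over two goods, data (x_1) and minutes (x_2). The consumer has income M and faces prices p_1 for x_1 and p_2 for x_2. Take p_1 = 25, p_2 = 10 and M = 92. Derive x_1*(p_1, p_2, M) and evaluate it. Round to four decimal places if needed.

x_1* = 1.84

Tangency: MRS = x_2/x_1 = p_1/p_2.
So 2·p_2·x_2 = 2·p_1·x_1; combined with the budget, a share 0.5 of income goes to x_1.
Demand: x_1*(p_1,p_2,M) = 0.5·M/p_1 and x_2* = 0.5·M/p_2.
At p_1=25, p_2=10, M=92: x_1* = 0.5·92/25 = 1.84.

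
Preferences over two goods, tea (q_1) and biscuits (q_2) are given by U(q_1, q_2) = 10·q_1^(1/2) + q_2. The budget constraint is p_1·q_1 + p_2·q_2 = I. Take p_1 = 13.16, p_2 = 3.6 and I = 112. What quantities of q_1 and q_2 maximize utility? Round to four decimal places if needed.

q_1* = 1.8708, q_2* = 24.2722

Utility is quasi-linear in q_2; the FOC for q_1 is 5/√q_1 = p_1/p_2.
Thus q_1* = (5·p_2/p_1)² — independent of I — with the rest of income spent on q_2.
Plugging in: q_1* = (5·3.6/13.16)² = 1.8708, q_2* = 24.2722.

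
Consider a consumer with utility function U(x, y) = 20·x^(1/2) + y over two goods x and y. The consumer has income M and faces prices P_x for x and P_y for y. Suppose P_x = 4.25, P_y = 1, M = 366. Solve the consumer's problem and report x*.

Set MRS = P_x/P_y: 10·x^(−1/2) = P_x/P_y.
Solve: √x = 10·P_y/P_x, so x*(P_x,P_y) = (10·P_y/P_x)², and y* = (M − P_x·x*)/P_y.
Plugging in: x* = (10·1/4.25)² = 5.5363.

x* = 5.5363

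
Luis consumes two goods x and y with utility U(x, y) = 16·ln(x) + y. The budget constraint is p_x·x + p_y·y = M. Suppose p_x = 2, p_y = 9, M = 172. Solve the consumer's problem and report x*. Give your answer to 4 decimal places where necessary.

Set MRS = p_x/p_y: (16/x)/1 = p_x/p_y.
So x*(p_x,p_y) = 16·p_y/p_x, independent of income; and y* = (M − 16·p_y)/p_y.
At the given prices: x* = 16·9/2 = 72.

x* = 72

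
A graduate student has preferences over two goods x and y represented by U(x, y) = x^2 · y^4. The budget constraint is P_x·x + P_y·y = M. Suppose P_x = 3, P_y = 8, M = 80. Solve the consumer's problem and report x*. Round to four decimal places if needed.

x* = 8.8889

The MRS is (1/2)·y/x. Set MRS = P_x/P_y.
Rearranging, P_y·y = 2·P_x·x. Substituting into the budget gives P_x·x·(1 + 2) = M.
Demand: x*(P_x,P_y,M) = 1/3·M/P_x and y* = 2/3·M/P_y.
At P_x=3, P_y=8, M=80: x* = 1/3·80/3 = 8.8889.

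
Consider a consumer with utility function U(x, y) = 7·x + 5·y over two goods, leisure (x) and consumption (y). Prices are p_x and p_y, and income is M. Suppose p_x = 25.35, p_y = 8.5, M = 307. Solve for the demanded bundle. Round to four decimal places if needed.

x* = 0, y* = 36.1176

y gives more utility per dollar, so spend all income on y: y* = M/p_y, x* = 0.
Numerically: x* = 0, y* = 36.1176.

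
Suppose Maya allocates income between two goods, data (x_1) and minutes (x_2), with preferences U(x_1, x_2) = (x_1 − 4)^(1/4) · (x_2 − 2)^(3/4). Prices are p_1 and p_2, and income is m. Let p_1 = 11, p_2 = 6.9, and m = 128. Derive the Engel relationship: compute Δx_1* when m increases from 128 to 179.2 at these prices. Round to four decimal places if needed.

MRS = (1/3)·(x_2−2)/(x_1−4). Tangency with p_1/p_2 gives x_2−2 = 3·(p_1/p_2)·(x_1−4).
Substituting into the budget: x_1* = 4 + 0.25·(m − 4·p_1 − 2·p_2)/p_1, and x_2* = 2 + 0.75·(…)/p_2.
Discretionary income = 128 − 4·11 − 2·6.9 = 70.2; x_1* = 4 + 0.25·70.2/11 = 5.5955.
At m' = 179.2: x_1* = 6.7591. Change: 6.7591 − 5.5955 = 1.1636.

Δx_1* = 1.1636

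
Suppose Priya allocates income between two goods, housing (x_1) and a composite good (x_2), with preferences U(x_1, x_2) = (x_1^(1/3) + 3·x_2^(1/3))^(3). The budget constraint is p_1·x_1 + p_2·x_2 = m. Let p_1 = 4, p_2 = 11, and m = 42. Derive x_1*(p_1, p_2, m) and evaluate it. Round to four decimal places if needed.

x_1* = 2.5403

From the CES first-order condition, (1/3)·(x_2/x_1)^(2/3) = p_1/p_2.
Hence x_2/x_1 = (3·p_1/p_2)^(1/(2/3)), i.e. raised to the 1.5 power.
Substitute x_2 = (x_2/x_1)·x_1 into the budget: x_1* = m/(p_1 + p_2·(x_2/x_1)).
Numerically x_2/x_1 = 1.139417, so x_1* = 42/(4 + 11·1.139417) = 2.5403.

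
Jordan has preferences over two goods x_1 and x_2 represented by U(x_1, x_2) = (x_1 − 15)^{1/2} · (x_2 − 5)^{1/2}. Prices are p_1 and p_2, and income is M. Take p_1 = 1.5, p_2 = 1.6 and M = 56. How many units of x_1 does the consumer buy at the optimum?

This is Cobb-Douglas in (x_1−15, x_2−5): tangency gives 0.5·p_2·(x_2−5) = 0.5·p_1·(x_1−15).
After buying the subsistence bundle (15, 5), a share 0.5 of the remaining income goes to x_1: x_1* = 15 + 0.5·(M − 15p_1 − 5p_2)/p_1.
Discretionary income = 56 − 15·1.5 − 5·1.6 = 25.5; x_1* = 15 + 0.5·25.5/1.5 = 23.5.

x_1* = 23.5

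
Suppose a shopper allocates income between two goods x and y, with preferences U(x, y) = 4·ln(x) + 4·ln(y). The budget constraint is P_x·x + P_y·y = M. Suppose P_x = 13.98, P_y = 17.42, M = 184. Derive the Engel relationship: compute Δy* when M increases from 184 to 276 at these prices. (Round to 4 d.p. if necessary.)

Δy* = 2.6406

Demand: x*(P_x,P_y,M) = 0.5·M/P_x and y* = 0.5·M/P_y.
At P_x=13.98, P_y=17.42, M=184: y* = 0.5·184/17.42 = 5.2813.
At M' = 276: y* = 7.9219. Change: 7.9219 − 5.2813 = 2.6406.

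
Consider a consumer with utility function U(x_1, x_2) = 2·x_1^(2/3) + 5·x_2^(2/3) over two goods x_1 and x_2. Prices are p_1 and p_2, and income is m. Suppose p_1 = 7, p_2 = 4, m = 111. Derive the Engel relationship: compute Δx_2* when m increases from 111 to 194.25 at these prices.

From the CES first-order condition, (2/5)·(x_2/x_1)^(1/3) = p_1/p_2.
Hence x_2/x_1 = ((5/2)·p_1/p_2)^(1/(1/3)), i.e. raised to the 3 power.
With the ratio pinned down, the budget gives x_1* = m/(p_1 + p_2·(x_2/x_1)) and x_2* = (x_2/x_1)·x_1*.
Numerically x_2/x_1 = 83.740234, so x_1* = 111/(7 + 4·83.740234) = 0.3246 and x_2* = 83.740234·0.3246 = 27.182.
At m' = 194.25: x_2* = 47.5684. Change: 47.5684 − 27.182 = 20.3865.

Δx_2* = 20.3865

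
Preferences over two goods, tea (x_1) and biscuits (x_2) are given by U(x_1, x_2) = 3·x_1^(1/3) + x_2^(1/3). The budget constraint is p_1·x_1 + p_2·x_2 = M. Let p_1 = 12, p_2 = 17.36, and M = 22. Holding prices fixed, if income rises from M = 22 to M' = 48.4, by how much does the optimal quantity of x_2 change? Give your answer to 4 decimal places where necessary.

MRS = MU_x_1/MU_x_2 = 3·(x_2/x_1)^(2/3). Set equal to p_1/p_2.
Solve for the ratio: x_2/x_1 = [(1/3)·p_1/p_2]^(1.5).
With the ratio pinned down, the budget gives x_1* = M/(p_1 + p_2·(x_2/x_1)) and x_2* = (x_2/x_1)·x_1*.
Numerically x_2/x_1 = 0.110603, so x_1* = 22/(12 + 17.36·0.110603) = 1.5805 and x_2* = 0.110603·1.5805 = 0.1748.
At M' = 48.4: x_2* = 0.3846. Change: 0.3846 − 0.1748 = 0.2098.

Δx_2* = 0.2098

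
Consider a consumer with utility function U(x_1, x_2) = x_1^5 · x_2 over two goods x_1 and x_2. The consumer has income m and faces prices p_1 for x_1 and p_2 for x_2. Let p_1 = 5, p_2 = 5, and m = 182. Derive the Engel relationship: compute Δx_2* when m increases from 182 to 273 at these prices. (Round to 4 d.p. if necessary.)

Tangency: MRS = 5·x_2/x_1 = p_1/p_2.
Rearranging, p_2·x_2 = (1/5)·p_1·x_1. Substituting into the budget gives p_1·x_1·(1 + (1/5)) = m.
Demand: x_1*(p_1,p_2,m) = 5/6·m/p_1 and x_2* = 1/6·m/p_2.
At p_1=5, p_2=5, m=182: x_2* = 1/6·182/5 = 6.0667.
At m' = 273: x_2* = 9.1. Change: 9.1 − 6.0667 = 3.0333.

Δx_2* = 3.0333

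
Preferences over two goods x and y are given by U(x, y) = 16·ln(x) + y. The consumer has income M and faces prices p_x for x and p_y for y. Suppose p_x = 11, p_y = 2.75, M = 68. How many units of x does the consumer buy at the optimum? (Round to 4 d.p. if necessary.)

x* = 4

At the given prices: x* = 16·2.75/11 = 4.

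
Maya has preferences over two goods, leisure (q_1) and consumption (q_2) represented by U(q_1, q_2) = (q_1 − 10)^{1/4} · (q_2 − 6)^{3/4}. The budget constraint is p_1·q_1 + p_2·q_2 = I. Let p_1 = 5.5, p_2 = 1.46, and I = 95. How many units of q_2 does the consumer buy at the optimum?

This is Cobb-Douglas in (q_1−10, q_2−6): tangency gives 0.25·p_2·(q_2−6) = 0.75·p_1·(q_1−10).
Substituting into the budget: q_1* = 10 + 0.25·(I − 10·p_1 − 6·p_2)/p_1, and q_2* = 6 + 0.75·(…)/p_2.
Discretionary income = 95 − 10·5.5 − 6·1.46 = 31.24; q_2* = 6 + 0.75·31.24/1.46 = 22.0479.

q_2* = 22.0479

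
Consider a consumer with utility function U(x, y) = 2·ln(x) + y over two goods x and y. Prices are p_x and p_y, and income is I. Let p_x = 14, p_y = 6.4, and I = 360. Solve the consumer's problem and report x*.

MU_x = 2/x, MU_y = 1. Tangency: 2/x = p_x/p_y.
So x*(p_x,p_y) = 2·p_y/p_x, independent of income; and y* = (I − 2·p_y)/p_y.
At the given prices: x* = 2·6.4/14 = 0.9143.

x* = 0.9143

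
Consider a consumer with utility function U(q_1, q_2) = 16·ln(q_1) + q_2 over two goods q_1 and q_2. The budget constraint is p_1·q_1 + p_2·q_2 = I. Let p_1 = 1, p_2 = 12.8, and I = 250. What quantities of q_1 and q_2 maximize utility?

q_1* = 204.8, q_2* = 3.5312

Set MRS = p_1/p_2: (16/q_1)/1 = p_1/p_2.
So q_1*(p_1,p_2) = 16·p_2/p_1, independent of income; and q_2* = (I − 16·p_2)/p_2.
At the given prices: q_1* = 16·12.8/1 = 204.8, and q_2* = 3.5312.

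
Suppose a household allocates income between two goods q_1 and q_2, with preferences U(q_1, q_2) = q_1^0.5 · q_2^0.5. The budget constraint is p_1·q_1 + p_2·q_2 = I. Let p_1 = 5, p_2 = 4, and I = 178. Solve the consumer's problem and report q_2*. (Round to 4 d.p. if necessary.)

q_2* = 22.25

Tangency: MRS = q_2/q_1 = p_1/p_2.
So 0.5·p_2·q_2 = 0.5·p_1·q_1; combined with the budget, a share 0.5 of income goes to q_1.
Demand: q_1*(p_1,p_2,I) = 0.5·I/p_1 and q_2* = 0.5·I/p_2.
At p_1=5, p_2=4, I=178: q_2* = 0.5·178/4 = 22.25.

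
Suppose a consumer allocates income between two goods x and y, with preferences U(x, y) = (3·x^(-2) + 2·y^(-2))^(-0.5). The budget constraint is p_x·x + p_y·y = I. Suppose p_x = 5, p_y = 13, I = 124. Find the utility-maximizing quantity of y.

y* = 5.9415

MU_x ∝ 3·x^(-3), MU_y ∝ 2·y^(-3), so MRS = (3/2)·(y/x)^(3) = p_x/p_y.
Hence y/x = ((2/3)·p_x/p_y)^(1/(3)), i.e. raised to the 1/3 power.
With the ratio pinned down, the budget gives x* = I/(p_x + p_y·(y/x)) and y* = (y/x)·x*.
Numerically y/x = 0.635299, so x* = 124/(5 + 13·0.635299) = 9.3522 and y* = 0.635299·9.3522 = 5.9415.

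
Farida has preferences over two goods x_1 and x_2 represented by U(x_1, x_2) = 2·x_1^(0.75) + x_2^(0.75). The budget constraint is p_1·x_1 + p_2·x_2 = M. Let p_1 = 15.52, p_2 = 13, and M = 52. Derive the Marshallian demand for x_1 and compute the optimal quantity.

x_1* = 3.0284

From the CES first-order condition, 2·(x_2/x_1)^(0.25) = p_1/p_2.
Hence x_2/x_1 = ((1/2)·p_1/p_2)^(1/(0.25)), i.e. raised to the 4 power.
Substitute x_2 = (x_2/x_1)·x_1 into the budget: x_1* = M/(p_1 + p_2·(x_2/x_1)).
Numerically x_2/x_1 = 0.126962, so x_1* = 52/(15.52 + 13·0.126962) = 3.0284.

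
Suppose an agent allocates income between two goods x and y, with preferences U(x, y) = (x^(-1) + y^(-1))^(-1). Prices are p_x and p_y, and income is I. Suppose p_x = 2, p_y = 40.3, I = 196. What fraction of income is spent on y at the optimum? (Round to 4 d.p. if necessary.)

MU_x ∝ x^(-2), MU_y ∝ y^(-2), so MRS = (y/x)^(2) = p_x/p_y.
Solve for the ratio: y/x = [p_x/p_y]^(0.5).
Substitute y = (y/x)·x into the budget: x* = I/(p_x + p_y·(y/x)).
Numerically y/x = 0.222773, so x* = 196/(2 + 40.3·0.222773) = 17.8543 and y* = 0.222773·17.8543 = 3.9775.
Expenditure on y: 40.3·3.9775 = 160.2914; share = 0.8178.

share on y = 0.8178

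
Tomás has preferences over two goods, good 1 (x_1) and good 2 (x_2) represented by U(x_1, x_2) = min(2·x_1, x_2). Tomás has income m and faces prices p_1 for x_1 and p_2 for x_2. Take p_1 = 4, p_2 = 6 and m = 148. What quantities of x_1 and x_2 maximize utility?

Here 4 + 2·6 = 16, giving x_1* = 9.25 and x_2* = 18.5.

x_1* = 9.25, x_2* = 18.5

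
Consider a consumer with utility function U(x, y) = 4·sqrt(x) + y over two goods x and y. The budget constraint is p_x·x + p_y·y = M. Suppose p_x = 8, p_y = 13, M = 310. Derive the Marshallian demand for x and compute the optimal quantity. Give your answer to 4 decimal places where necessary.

Solve: √x = 2·p_y/p_x, so x*(p_x,p_y) = (2·p_y/p_x)², and y* = (M − p_x·x*)/p_y.
Plugging in: x* = (2·13/8)² = 10.5625.

x* = 10.5625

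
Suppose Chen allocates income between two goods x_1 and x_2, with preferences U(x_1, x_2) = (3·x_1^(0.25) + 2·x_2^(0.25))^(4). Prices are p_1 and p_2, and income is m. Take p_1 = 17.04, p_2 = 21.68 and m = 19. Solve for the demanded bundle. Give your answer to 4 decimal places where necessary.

Substitute x_2 = (x_2/x_1)·x_1 into the budget: x_1* = m/(p_1 + p_2·(x_2/x_1)).
Numerically x_2/x_1 = 0.422434, so x_1* = 19/(17.04 + 21.68·0.422434) = 0.7252 and x_2* = 0.422434·0.7252 = 0.3064.

x_1* = 0.7252, x_2* = 0.3064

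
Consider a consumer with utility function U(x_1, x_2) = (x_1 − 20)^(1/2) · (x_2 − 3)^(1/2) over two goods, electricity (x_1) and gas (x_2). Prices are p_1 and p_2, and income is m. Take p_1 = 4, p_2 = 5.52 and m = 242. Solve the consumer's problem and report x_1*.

This is Cobb-Douglas in (x_1−20, x_2−3): tangency gives 0.5·p_2·(x_2−3) = 0.5·p_1·(x_1−20).
Substituting into the budget: x_1* = 20 + 0.5·(m − 20·p_1 − 3·p_2)/p_1, and x_2* = 3 + 0.5·(…)/p_2.
Discretionary income = 242 − 20·4 − 3·5.52 = 145.44; x_1* = 20 + 0.5·145.44/4 = 38.18.

x_1* = 38.18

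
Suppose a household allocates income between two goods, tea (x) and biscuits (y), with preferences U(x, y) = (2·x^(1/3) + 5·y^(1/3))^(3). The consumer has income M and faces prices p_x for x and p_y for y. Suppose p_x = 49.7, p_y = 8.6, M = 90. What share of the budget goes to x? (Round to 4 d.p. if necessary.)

MU_x ∝ 2·x^(-2/3), MU_y ∝ 5·y^(-2/3), so MRS = (2/5)·(y/x)^(2/3) = p_x/p_y.
Solve for the ratio: y/x = [(5/2)·p_x/p_y]^(1.5).
With the ratio pinned down, the budget gives x* = M/(p_x + p_y·(y/x)) and y* = (y/x)·x*.
Numerically y/x = 54.91575, so x* = 90/(49.7 + 8.6·54.91575) = 0.1724 and y* = 54.91575·0.1724 = 9.4687.
Expenditure on x: 49.7·0.1724 = 8.5694; share = 0.0952.

share on x = 0.0952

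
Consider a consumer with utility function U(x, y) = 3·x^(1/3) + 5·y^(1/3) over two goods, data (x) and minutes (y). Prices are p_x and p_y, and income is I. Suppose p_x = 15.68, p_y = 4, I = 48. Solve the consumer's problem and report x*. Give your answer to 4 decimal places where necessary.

MRS = MU_x/MU_y = (3/5)·(y/x)^(2/3). Set equal to p_x/p_y.
Solve for the ratio: y/x = [(5/3)·p_x/p_y]^(1.5).
Substitute y = (y/x)·x into the budget: x* = I/(p_x + p_y·(y/x)).
Numerically y/x = 16.699452, so x* = 48/(15.68 + 4·16.699452) = 0.582.

x* = 0.582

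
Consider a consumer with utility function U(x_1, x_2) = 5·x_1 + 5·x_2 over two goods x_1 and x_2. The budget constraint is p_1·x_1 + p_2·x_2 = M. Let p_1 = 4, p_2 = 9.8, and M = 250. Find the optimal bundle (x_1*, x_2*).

x_1* = 62.5, x_2* = 0

Numerically: x_1* = 62.5, x_2* = 0.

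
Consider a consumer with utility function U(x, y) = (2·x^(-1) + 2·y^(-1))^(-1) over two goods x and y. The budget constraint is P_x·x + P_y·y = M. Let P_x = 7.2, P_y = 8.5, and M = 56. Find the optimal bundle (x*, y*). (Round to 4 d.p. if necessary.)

x* = 3.7276, y* = 3.4307

MRS = MU_x/MU_y = (y/x)^(2). Set equal to P_x/P_y.
Solve for the ratio: y/x = [P_x/P_y]^(0.5).
With the ratio pinned down, the budget gives x* = M/(P_x + P_y·(y/x)) and y* = (y/x)·x*.
Numerically y/x = 0.920358, so x* = 56/(7.2 + 8.5·0.920358) = 3.7276 and y* = 0.920358·3.7276 = 3.4307.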